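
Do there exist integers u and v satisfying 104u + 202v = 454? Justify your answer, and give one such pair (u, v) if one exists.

u = 84, v = -41

gcd(104, 202) = 2, and 2 divides 454, so integer solutions exist.
Dividing through by 2 reduces the equation to 52u + 101v = 227.
Euclidean algorithm: 101 = 1·52 + 49, 52 = 1·49 + 3, 49 = 16·3 + 1, 3 = 3·1 + 0.
Working back up the chain: 1 = 49 − 16·3 = 49 − 16·(52 − 1·49) = −16·52 + 17·49 = −16·52 + 17·(101 − 1·52) = 17·101 − 33·52. So 52·(-33) + 101·17 = 1.
Multiplying through by 227: u = (-33)·227 = -7491, v = 17·227 = 3859 is a solution.
The general solution is u = -7491 + 101k, v = 3859 − 52k; taking k = 75 gives the smaller pair u = 84, v = -41.
Indeed 104·84 + 202·(-41) = 8736 − 8282 = 454.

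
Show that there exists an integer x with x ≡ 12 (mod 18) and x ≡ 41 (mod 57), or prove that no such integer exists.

No, no such integer exists.

gcd(18, 57) = 3. If x ≡ 12 (mod 18) and x ≡ 41 (mod 57), then x ≡ 12 (mod 3) and x ≡ 41 (mod 3).
However 12 ≡ 0 and 41 ≡ 2 (mod 3), and 0 ≠ 2.
So no integer satisfies both congruences.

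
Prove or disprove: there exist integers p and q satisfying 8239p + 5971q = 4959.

No, no such integers exist.

Both 8239 and 5971 are divisible by gcd(8239, 5971) = 7, hence so is any combination 8239p + 5971q.
However 4959 leaves remainder 3 on division by 7.
Hence no integers p, q satisfy the equation.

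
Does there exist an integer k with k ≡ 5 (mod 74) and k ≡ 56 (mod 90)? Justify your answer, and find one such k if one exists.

gcd(74, 90) = 2. If k ≡ 5 (mod 74) and k ≡ 56 (mod 90), then k ≡ 5 (mod 2) and k ≡ 56 (mod 2).
But 5 mod 2 = 1 while 56 mod 2 = 0, a contradiction.
So no integer satisfies both congruences.

No, no such integer exists.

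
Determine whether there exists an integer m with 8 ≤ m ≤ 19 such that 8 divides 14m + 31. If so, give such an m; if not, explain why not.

For m = 8, 9, …, 19 the values of 14m + 31 modulo 8 are 7, 5, 3, 1, 7, 5, 3, 1, 7, 5, 3, 1 respectively.
None is 0, so 8 never divides 14m + 31 on this range.

No, no such integer m in that range exists.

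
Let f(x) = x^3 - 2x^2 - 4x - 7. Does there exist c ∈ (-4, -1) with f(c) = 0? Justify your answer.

No such root exists.

f(-4) = -87 and f(-1) = -6, both negative, so a sign-change argument is unavailable; we show f keeps this sign on the whole interval.
Substitute x = -1 − u, where 0 < u < 3 on the interval. Expanding, f(-1 − u) = -u^3 - 5u^2 - 3u - 6.
All 4 nonzero coefficients of this polynomial in u are negative; hence for u > 0 the value is a sum of negative terms (the constant -6 among them).
So f is strictly negative on (-4, -1); no root exists in the interval.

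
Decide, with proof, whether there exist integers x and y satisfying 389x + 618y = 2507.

x = 97, y = -57

389 and 618 are coprime, so 389x + 618y ranges over all of ℤ.
Run the Euclidean algorithm on 618 and 389: 618 = 1·389 + 229, 389 = 1·229 + 160, 229 = 1·160 + 69, 160 = 2·69 + 22, 69 = 3·22 + 3, 22 = 7·3 + 1, 3 = 3·1 + 0.
Working back up the chain: 1 = 22 − 7·3 = 22 − 7·(69 − 3·22) = −7·69 + 22·22 = −7·69 + 22·(160 − 2·69) = 22·160 − 51·69 = 22·160 − 51·(229 − 1·160) = −51·229 + 73·160 = −51·229 + 73·(389 − 1·229) = 73·389 − 124·229 = 73·389 − 124·(618 − 1·389) = −124·618 + 197·389. So 389·197 + 618·(-124) = 1.
Scaling by 2507 gives the particular solution (x, y) = (493879, -310868).
The general solution is x = 493879 + 618k, y = -310868 − 389k; taking k = -799 gives the smaller pair x = 97, y = -57.
Check: 389·97 + 618·(-57) = 37733 − 35226 = 2507. ✓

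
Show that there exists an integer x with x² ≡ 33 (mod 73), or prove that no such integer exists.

73 is prime, so by Euler's criterion 33 is a square mod 73 iff 33^((73−1)/2) = 33^36 ≡ 1 (mod 73).
Squaring successively (mod 73): 33^2 = 1089 ≡ 67; 33^4 ≡ 67² = 4489 ≡ 36; 33^8 ≡ 36² = 1296 ≡ 55; 33^16 ≡ 55² = 3025 ≡ 32; 33^32 ≡ 32² = 1024 ≡ 2.
Since 36 = 32 + 4, 33^36 ≡ 2 · 36; multiplying out mod 73: 2·36 = 72 ≡ 72. Thus 33^36 ≡ 72 ≡ −1 (mod 73).
The value −1 means 33 is a non-residue modulo 73, so x² ≡ 33 (mod 73) is impossible.

No such integer exists.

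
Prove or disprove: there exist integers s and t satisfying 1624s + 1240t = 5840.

s = 125, t = -159

Since gcd(1624, 1240) = 8 and 5840 = 8·730, Bézout's identity guarantees a solution.
Dividing through by 8 reduces the equation to 203s + 155t = 730.
Dividing repeatedly: 203 = 1·155 + 48, 155 = 3·48 + 11, 48 = 4·11 + 4, 11 = 2·4 + 3, 4 = 1·3 + 1, 3 = 3·1 + 0.
Unwinding: 1 = 4 − 1·3 = 4 − (11 − 2·4) = −11 + 3·4 = −11 + 3·(48 − 4·11) = 3·48 − 13·11 = 3·48 − 13·(155 − 3·48) = −13·155 + 42·48 = −13·155 + 42·(203 − 1·155) = 42·203 − 55·155, i.e. 203·42 + 155·(-55) = 1.
Multiplying through by 730: s = 42·730 = 30660, t = (-55)·730 = -40150 is a solution.
Subtracting 197·155 from s and adding 197·203 to t gives the tidier solution (125, -159).
Check: 1624·125 + 1240·(-159) = 203000 − 197160 = 5840. ✓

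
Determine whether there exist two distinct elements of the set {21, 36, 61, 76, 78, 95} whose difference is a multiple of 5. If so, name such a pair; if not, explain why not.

The pair (21, 36) works.

Reduce each element mod 5: 21↦1, 36↦1, 61↦1, 76↦1, 78↦3, 95↦0. The residue 1 repeats (at 21 and 36), and 36 − 21 = 15 = 3·5.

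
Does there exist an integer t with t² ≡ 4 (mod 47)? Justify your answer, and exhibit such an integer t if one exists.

t = 45 works: 45² = 2025, and 2025 − 4 = 2021 = 43·47.

t = 45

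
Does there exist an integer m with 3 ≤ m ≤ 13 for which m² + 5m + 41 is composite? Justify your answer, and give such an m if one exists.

m = 12

At m = 12: 12² + 5·12 + 41 = 245 = 5·49, which is composite.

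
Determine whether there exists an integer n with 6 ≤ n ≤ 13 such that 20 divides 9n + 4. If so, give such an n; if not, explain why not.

No such integer n in that range exists.

For n = 6, 7, …, 13 the values of 9n + 4 modulo 20 are 18, 7, 16, 5, 14, 3, 12, 1 respectively.
None is 0, so 20 never divides 9n + 4 on this range.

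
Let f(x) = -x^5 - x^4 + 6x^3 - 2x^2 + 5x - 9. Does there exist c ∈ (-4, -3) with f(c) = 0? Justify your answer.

f(-4) = 323 and f(-3) = -42, which have opposite signs.
As a polynomial, f is continuous on every closed interval.
The Intermediate Value Theorem then guarantees some c ∈ (-4, -3) with f(c) = 0.

Such a root exists.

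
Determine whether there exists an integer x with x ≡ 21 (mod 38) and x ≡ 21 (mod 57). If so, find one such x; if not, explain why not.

x = 21

gcd(38, 57) = 19. A simultaneous solution exists iff 21 ≡ 21 (mod 19); here 21 mod 19 = 2 = 21 mod 19, so it does.
The smallest candidate x = 21 works directly: 21 ≡ 21 (mod 57).
Check: 21 mod 38 = 21, 21 mod 57 = 21. ✓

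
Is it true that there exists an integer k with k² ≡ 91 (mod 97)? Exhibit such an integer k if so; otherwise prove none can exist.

k = 73

Take k = 73. Then 73² = 5329 = 54·97 + 91, so 73² ≡ 91 (mod 97).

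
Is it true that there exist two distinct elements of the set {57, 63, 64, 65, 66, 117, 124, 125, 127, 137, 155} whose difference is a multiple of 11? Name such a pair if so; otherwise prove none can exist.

There is no such pair.

Reduce each element modulo 11: 57↦2, 63↦8, 64↦9, 65↦10, 66↦0, 117↦7, 124↦3, 125↦4, 127↦6, 137↦5, 155↦1.
These 11 residues are pairwise different, hence no difference of two elements is divisible by 11.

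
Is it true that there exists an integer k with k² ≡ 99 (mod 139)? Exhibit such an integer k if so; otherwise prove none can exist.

k = 51 works: 51² = 2601, and 2601 − 99 = 2502 = 18·139.

k = 51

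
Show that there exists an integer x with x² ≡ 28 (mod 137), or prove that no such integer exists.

x = 113 works: 113² = 12769, and 12769 − 28 = 12741 = 93·137.

x = 113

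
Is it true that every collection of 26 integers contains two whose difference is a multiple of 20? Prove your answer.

Yes, this is always true.

Each integer lies in one of the 20 residue classes modulo 20.
Placing 26 integers into 20 classes, some class receives at least two — say a and b.
Then a ≡ b (mod 20), i.e. 20 ∣ (a − b).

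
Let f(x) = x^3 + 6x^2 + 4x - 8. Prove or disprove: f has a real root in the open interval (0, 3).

Such a root exists.

f(0) = -8 and f(3) = 85, which have opposite signs.
Since f is a polynomial it is continuous on [0, 3].
By the Intermediate Value Theorem, f takes the value 0 somewhere in the open interval.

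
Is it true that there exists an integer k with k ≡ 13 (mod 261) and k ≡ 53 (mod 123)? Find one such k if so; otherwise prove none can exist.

Both moduli are multiples of 3 = gcd(261, 123), so any solution would satisfy k ≡ 13 and k ≡ 53 modulo 3 simultaneously.
These are incompatible: 13 − 53 = -40 is not divisible by 3.
So no integer satisfies both congruences.

No, no such integer exists.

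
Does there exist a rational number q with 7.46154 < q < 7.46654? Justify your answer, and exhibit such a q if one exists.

Look for a denominator N such that an integer falls strictly between N·7.46154 and N·7.46654. N = 28 works: 28·7.46154 = 208.92312 < 209 < 209.06312 = 28·7.46654.
Dividing back, 7.46154 < 209/28 < 7.46654, and 209/28 is rational.

q = 209/28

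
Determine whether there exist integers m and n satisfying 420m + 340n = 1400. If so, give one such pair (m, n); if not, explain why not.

Every value of 420m + 340n is a multiple of gcd(420, 340) = 20; since 20 ∣ 1400, solutions exist.
Dividing through by 20 reduces the equation to 21m + 17n = 70.
Run the Euclidean algorithm on 21 and 17: 21 = 1·17 + 4, 17 = 4·4 + 1, 4 = 4·1 + 0.
Unwinding: 1 = 17 − 4·4 = 17 − 4·(21 − 1·17) = −4·21 + 5·17, i.e. 21·(-4) + 17·5 = 1.
Scaling by 70 gives the particular solution (m, n) = (-280, 350).
The general solution is m = -280 + 17k, n = 350 − 21k; taking k = 17 gives the smaller pair m = 9, n = -7.
Indeed 420·9 + 340·(-7) = 3780 − 2380 = 1400.

m = 9, n = -7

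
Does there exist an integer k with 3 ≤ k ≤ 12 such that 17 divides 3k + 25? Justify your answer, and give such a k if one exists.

At k = 3 we get 3·3 + 25 = 34, and 34 = 17·2.

k = 3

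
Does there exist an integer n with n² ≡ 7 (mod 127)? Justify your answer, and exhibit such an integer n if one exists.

No, no such integer exists.

Apply Euler's criterion with the prime 127: 7 is a quadratic residue iff 7^63 ≡ 1 (mod 127), and a non-residue iff it is ≡ −1.
Squaring successively (mod 127): 7^2 = 49 ≡ 49; 7^4 ≡ 49² = 2401 ≡ 115; 7^8 ≡ 115² = 13225 ≡ 17; 7^16 ≡ 17² = 289 ≡ 35; 7^32 ≡ 35² = 1225 ≡ 82.
Since 63 = 32 + 16 + 8 + 4 + 2 + 1, 7^63 ≡ 82 · 35 · 17 · 115 · 49 · 7; multiplying out mod 127: 82·35 = 2870 ≡ 76, then 76·17 = 1292 ≡ 22, then 22·115 = 2530 ≡ 117, then 117·49 = 5733 ≡ 18, then 18·7 = 126 ≡ 126. Thus 7^63 ≡ 126 ≡ −1 (mod 127).
The value −1 means 7 is a non-residue modulo 127, so n² ≡ 7 (mod 127) is impossible.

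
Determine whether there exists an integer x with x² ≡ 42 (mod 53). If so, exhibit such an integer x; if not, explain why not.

x = 28

Take x = 28. Then 28² = 784 = 14·53 + 42, so 28² ≡ 42 (mod 53).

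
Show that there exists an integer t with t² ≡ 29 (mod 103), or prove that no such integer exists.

t = 21 works: 21² = 441, and 441 − 29 = 412 = 4·103.

t = 21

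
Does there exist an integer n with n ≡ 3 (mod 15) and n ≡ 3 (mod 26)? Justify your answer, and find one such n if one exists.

The moduli 15 and 26 are coprime, so by the Chinese Remainder Theorem a unique solution modulo 390 exists.
Write n = 3 + 15t and require 3 + 15t ≡ 3 (mod 26), i.e. 15t ≡ 0 (mod 26).
t = 0 satisfies this.
Taking t = 0 gives n = 3 + 15·0 = 3.
Verify: 3 = 0·15 + 3 and 3 = 0·26 + 3. ✓

n = 3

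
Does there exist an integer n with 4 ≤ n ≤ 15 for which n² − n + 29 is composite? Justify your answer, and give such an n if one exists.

At n = 8: 8² − 8 + 29 = 85 = 5·17, which is composite.

n = 8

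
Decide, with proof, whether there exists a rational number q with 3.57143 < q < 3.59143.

Multiplying by 12: 12·3.57143 = 42.85716 and 12·3.59143 = 43.09716, so the integer 43 lies strictly between them.
Hence 43/12 is a rational number with 3.57143 < 43/12 < 3.59143.

q = 43/12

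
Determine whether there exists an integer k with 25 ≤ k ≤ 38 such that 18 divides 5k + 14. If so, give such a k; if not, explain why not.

k = 26

At k = 26 we get 5·26 + 14 = 144, and 144 = 18·8.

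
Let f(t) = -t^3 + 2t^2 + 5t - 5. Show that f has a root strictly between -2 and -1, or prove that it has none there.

Such a root exists.

f(-2) = 1 and f(-1) = -7, which have opposite signs.
As a polynomial, f is continuous on every closed interval.
By the Intermediate Value Theorem f must vanish at some point of (-2, -1).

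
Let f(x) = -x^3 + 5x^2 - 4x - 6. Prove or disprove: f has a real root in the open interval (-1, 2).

Such a root exists.

f(-1) = 4 and f(2) = -2, which have opposite signs.
Since f is a polynomial it is continuous on [-1, 2].
By the Intermediate Value Theorem f must vanish at some point of (-1, 2).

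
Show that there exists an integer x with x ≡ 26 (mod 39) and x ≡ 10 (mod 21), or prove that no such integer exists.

Reduce both congruences modulo 3, which divides 39 and 21: they say x ≡ 26 (mod 3) and x ≡ 10 (mod 3).
However 26 ≡ 2 and 10 ≡ 1 (mod 3), and 2 ≠ 1.
So no integer satisfies both congruences.

No such integer exists.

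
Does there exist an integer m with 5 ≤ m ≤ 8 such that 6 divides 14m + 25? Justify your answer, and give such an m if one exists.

There is no such integer m in that range.

For m = 5, 6, 7, 8 the values of 14m + 25 modulo 6 are 5, 1, 3, 5 respectively.
The residue 0 does not occur, so no m in [5, 8] makes 14m + 25 a multiple of 6.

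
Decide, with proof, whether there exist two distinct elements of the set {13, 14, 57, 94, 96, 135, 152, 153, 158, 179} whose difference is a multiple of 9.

Yes: 13 and 94.

Reduce each element mod 9: 13↦4, 14↦5, 57↦3, 94↦4, 96↦6, 135↦0, 152↦8, 153↦0, 158↦5, 179↦8. The residue 4 repeats (at 13 and 94), and 94 − 13 = 81 = 9·9.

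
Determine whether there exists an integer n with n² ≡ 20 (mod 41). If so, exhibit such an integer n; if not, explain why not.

n = 26 works: 26² = 676, and 676 − 20 = 656 = 16·41.

n = 26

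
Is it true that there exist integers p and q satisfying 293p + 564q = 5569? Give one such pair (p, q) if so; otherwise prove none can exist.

p = 173, q = -80

293 and 564 are coprime, so 293p + 564q ranges over all of ℤ.
Euclidean algorithm: 564 = 1·293 + 271, 293 = 1·271 + 22, 271 = 12·22 + 7, 22 = 3·7 + 1, 7 = 7·1 + 0.
Back-substituting, 1 = 22 − 3·7 = 22 − 3·(271 − 12·22) = −3·271 + 37·22 = −3·271 + 37·(293 − 1·271) = 37·293 − 40·271 = 37·293 − 40·(564 − 1·293) = −40·564 + 77·293; that is, 293·77 + 564·(-40) = 1.
Times 5569: 293·428813 + 564·(-222760) = 5569, so (428813, -222760) solves it.
Shifting by a multiple of (564, −293) keeps it a solution: p = 428813 − 760·564 = 173, q = -222760 + 760·293 = -80.
Check: 293·173 + 564·(-80) = 50689 − 45120 = 5569. ✓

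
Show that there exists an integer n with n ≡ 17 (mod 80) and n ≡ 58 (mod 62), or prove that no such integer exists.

No such integer exists.

Both moduli are multiples of 2 = gcd(80, 62), so any solution would satisfy n ≡ 17 and n ≡ 58 modulo 2 simultaneously.
But 17 mod 2 = 1 while 58 mod 2 = 0, a contradiction.
Hence the system has no solution.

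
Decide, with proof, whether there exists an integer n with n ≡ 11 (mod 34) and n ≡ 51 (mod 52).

Here gcd(34, 52) = 2, and both 11 and 51 leave remainder 1 mod 2, so the system is consistent.
Put n = 11 + 34t, so we need 34t ≡ 40 (mod 52), equivalently (divide by 2) 17t ≡ 20 (mod 26).
Note 17·23 = 391 ≡ 1 (mod 26) (as 391 − 1 = 15·26), so 17⁻¹ ≡ 23.
Therefore t ≡ 23·20 = 460 ≡ 18 (mod 26).
Then n = 11 + 34·18 = 623.
Indeed 623 ≡ 11 (mod 34) and 623 ≡ 51 (mod 52).

n = 623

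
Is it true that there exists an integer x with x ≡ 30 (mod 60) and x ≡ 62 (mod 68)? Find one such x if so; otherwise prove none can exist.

x = 810

Here gcd(60, 68) = 4, and both 30 and 62 leave remainder 2 mod 4, so the system is consistent.
Put x = 30 + 60t, so we need 60t ≡ 32 (mod 68), equivalently (divide by 4) 15t ≡ 8 (mod 17).
Since 15·8 = 120 = 7·17 + 1, the inverse of 15 mod 17 is 8.
Multiplying by 8: t ≡ 8·8 = 64 ≡ 13 (mod 17).
Then x = 30 + 60·13 = 810.
Verify: 810 = 13·60 + 30 and 810 = 11·68 + 62. ✓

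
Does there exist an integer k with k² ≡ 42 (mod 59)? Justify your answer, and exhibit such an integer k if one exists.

No, no such integer exists.

59 is prime, so by Euler's criterion 42 is a square mod 59 iff 42^((59−1)/2) = 42^29 ≡ 1 (mod 59).
Repeated squaring mod 59: 42^2 = 1764 ≡ 53; 42^4 ≡ 53² = 2809 ≡ 36; 42^8 ≡ 36² = 1296 ≡ 57; 42^16 ≡ 57² = 3249 ≡ 4.
Since 29 = 16 + 8 + 4 + 1, 42^29 ≡ 4 · 57 · 36 · 42; multiplying out mod 59: 4·57 = 228 ≡ 51, then 51·36 = 1836 ≡ 7, then 7·42 = 294 ≡ 58. Thus 42^29 ≡ 58 ≡ −1 (mod 59).
By Euler's criterion 42 is a quadratic non-residue mod 59: no k satisfies k² ≡ 42 (mod 59).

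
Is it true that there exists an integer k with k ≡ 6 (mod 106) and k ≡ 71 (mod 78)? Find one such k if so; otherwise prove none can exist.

No, no such integer exists.

Reduce both congruences modulo 2, which divides 106 and 78: they say k ≡ 6 (mod 2) and k ≡ 71 (mod 2).
But 6 mod 2 = 0 while 71 mod 2 = 1, a contradiction.
Hence the system has no solution.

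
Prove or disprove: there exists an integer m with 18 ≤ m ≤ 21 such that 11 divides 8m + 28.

The values of 8m + 28 for m = 18, 19, 20, 21 are 172, 180, 188, 196; reduced mod 11 these are 7, 4, 1, 9.
The residue 0 does not occur, so no m in [18, 21] makes 8m + 28 a multiple of 11.

There is no such integer m in that range.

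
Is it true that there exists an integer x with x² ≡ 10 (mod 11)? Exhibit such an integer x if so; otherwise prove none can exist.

Squares mod 11 repeat after x = 5 (as (−x)² = x²); for x = 0..5 they are 0, 1, 4, 9, 5, 3.
The set of squares mod 11 is therefore {0, 1, 3, 4, 5, 9}, which does not contain 10.
Therefore x² ≡ 10 (mod 11) has no solution.

There is no such integer.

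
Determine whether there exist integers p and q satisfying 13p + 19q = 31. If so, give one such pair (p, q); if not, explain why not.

p = 17, q = -10

13 and 19 are coprime, so 13p + 19q ranges over all of ℤ.
Run the Euclidean algorithm on 19 and 13: 19 = 1·13 + 6, 13 = 2·6 + 1, 6 = 6·1 + 0.
Unwinding: 1 = 13 − 2·6 = 13 − 2·(19 − 1·13) = −2·19 + 3·13, i.e. 13·3 + 19·(-2) = 1.
Scaling by 31 gives the particular solution (p, q) = (93, -62).
The general solution is p = 93 + 19k, q = -62 − 13k; taking k = -4 gives the smaller pair p = 17, q = -10.
Indeed 13·17 + 19·(-10) = 221 − 190 = 31.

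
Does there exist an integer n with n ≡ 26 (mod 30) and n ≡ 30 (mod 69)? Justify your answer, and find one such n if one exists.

Reduce both congruences modulo 3, which divides 30 and 69: they say n ≡ 26 (mod 3) and n ≡ 30 (mod 3).
However 26 ≡ 2 and 30 ≡ 0 (mod 3), and 2 ≠ 0.
So no integer satisfies both congruences.

There is no such integer.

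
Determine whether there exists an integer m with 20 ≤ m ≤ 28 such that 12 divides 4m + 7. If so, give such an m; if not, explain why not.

No, no such integer m in that range exists.

The values of 4m + 7 for m = 20, 21, …, 28 are 87, 91, 95, 99, 103, 107, 111, 115, 119; reduced mod 12 these are 3, 7, 11, 3, 7, 11, 3, 7, 11.
The residue 0 does not occur, so no m in [20, 28] makes 4m + 7 a multiple of 12.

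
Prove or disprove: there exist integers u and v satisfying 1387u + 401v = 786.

u = 244, v = -842

Since gcd(1387, 401) = 1, every integer is an integer combination of 1387 and 401.
Dividing repeatedly: 1387 = 3·401 + 184, 401 = 2·184 + 33, 184 = 5·33 + 19, 33 = 1·19 + 14, 19 = 1·14 + 5, 14 = 2·5 + 4, 5 = 1·4 + 1, 4 = 4·1 + 0.
Working back up the chain: 1 = 5 − 1·4 = 5 − (14 − 2·5) = −14 + 3·5 = −14 + 3·(19 − 1·14) = 3·19 − 4·14 = 3·19 − 4·(33 − 1·19) = −4·33 + 7·19 = −4·33 + 7·(184 − 5·33) = 7·184 − 39·33 = 7·184 − 39·(401 − 2·184) = −39·401 + 85·184 = −39·401 + 85·(1387 − 3·401) = 85·1387 − 294·401. So 1387·85 + 401·(-294) = 1.
Multiplying through by 786: u = 85·786 = 66810, v = (-294)·786 = -231084 is a solution.
Subtracting 166·401 from u and adding 166·1387 to v gives the tidier solution (244, -842).
Check: 1387·244 + 401·(-842) = 338428 − 337642 = 786. ✓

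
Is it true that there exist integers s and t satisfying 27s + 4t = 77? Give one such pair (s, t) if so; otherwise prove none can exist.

Since gcd(27, 4) = 1, every integer is an integer combination of 27 and 4.
Euclidean algorithm: 27 = 6·4 + 3, 4 = 1·3 + 1, 3 = 3·1 + 0.
Working back up the chain: 1 = 4 − 1·3 = 4 − (27 − 6·4) = −27 + 7·4. So 27·(-1) + 4·7 = 1.
Times 77: 27·(-77) + 4·539 = 77, so (-77, 539) solves it.
Adding 20·4 to s and subtracting 20·27 from t gives the tidier solution (3, -1).
Indeed 27·3 + 4·(-1) = 81 − 4 = 77.

s = 3, t = -1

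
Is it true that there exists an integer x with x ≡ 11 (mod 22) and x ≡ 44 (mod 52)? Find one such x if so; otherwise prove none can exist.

Both moduli are multiples of 2 = gcd(22, 52), so any solution would satisfy x ≡ 11 and x ≡ 44 modulo 2 simultaneously.
However 11 ≡ 1 and 44 ≡ 0 (mod 2), and 1 ≠ 0.
Therefore no such x exists.

There is no such integer.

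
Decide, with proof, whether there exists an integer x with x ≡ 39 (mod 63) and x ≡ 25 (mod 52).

Since 63 and 52 share no common factor, CRT says the pair of congruences has a solution (unique mod 3276).
Any solution of the first congruence is x = 39 + 63t; substituting into the second, 63t ≡ 25 − 39 ≡ 38 (mod 52).
63 ≡ 11 (mod 52), so this reads 11t ≡ 38 (mod 52). Note 11·19 = 209 ≡ 1 (mod 52) (as 209 − 1 = 4·52), so 11⁻¹ ≡ 19.
Therefore t ≡ 19·38 = 722 ≡ 46 (mod 52).
Taking t = 46 gives x = 39 + 63·46 = 2937.
Verify: 2937 = 46·63 + 39 and 2937 = 56·52 + 25. ✓

x = 2937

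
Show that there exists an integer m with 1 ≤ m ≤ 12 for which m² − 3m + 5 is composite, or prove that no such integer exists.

At m = 8: 8² − 3·8 + 5 = 45 = 3·15, which is composite.

m = 8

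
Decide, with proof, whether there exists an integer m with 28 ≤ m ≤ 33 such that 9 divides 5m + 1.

The values of 5m + 1 for m = 28, 29, …, 33 are 141, 146, 151, 156, 161, 166; reduced mod 9 these are 6, 2, 7, 3, 8, 4.
None is 0, so 9 never divides 5m + 1 on this range.

There is no such integer m in that range.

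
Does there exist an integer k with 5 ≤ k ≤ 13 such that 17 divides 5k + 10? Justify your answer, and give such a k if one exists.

No such integer k in that range exists.

At k = 5, 5·5 + 10 = 35 ≡ 1 (mod 17), and each step in k adds 5, giving residues 1, 6, 11, 16, 4, 9, 14, 2, 7 for k = 5, 6, …, 13.
The residue 0 does not occur, so no k in [5, 13] makes 5k + 10 a multiple of 17.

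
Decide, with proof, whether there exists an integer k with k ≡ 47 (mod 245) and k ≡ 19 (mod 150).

Reduce both congruences modulo 5, which divides 245 and 150: they say k ≡ 47 (mod 5) and k ≡ 19 (mod 5).
These are incompatible: 47 − 19 = 28 is not divisible by 5.
Hence the system has no solution.

No, no such integer exists.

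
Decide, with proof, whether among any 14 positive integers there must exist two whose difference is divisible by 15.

Try 14 consecutive integers, 50, 51, …, 63. Their remainders mod 15 are 5, 6, 7, 8, 9, 10, 11, 12, 13, 14, 0, 1, 2, 3 — pairwise different, as any 14 ≤ 15 consecutive integers have distinct residues.
Any two of them differ by at most 13 < 15 and by at least 1, so no difference is a multiple of 15.

No, the set {50, 51, 52, 53, 54, 55, 56, 57, 58, 59, 60, 61, 62, 63} is a counterexample.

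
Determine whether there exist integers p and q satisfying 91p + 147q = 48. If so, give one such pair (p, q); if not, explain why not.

gcd(91, 147) = 7, so every integer of the form 91p + 147q is a multiple of 7.
However 48 leaves remainder 6 on division by 7.
Hence no integers p, q satisfy the equation.

No, no such integers exist.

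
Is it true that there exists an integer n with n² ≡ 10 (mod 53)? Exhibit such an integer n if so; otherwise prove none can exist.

n = 40 works: 40² = 1600, and 1600 − 10 = 1590 = 30·53.

n = 40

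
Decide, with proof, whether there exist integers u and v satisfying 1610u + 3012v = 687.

Both 1610 and 3012 are divisible by gcd(1610, 3012) = 2, hence so is any combination 1610u + 3012v.
But 687 = 2·343 + 1, so 2 ∤ 687.
Hence no integers u, v satisfy the equation.

No such integers exist.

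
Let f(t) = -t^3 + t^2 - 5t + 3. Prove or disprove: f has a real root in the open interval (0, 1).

Such a root exists.

f(0) = 3 and f(1) = -2, which have opposite signs.
As a polynomial, f is continuous on every closed interval.
By the Intermediate Value Theorem f must vanish at some point of (0, 1).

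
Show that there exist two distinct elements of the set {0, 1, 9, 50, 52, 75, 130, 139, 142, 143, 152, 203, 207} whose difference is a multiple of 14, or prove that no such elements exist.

Residues mod 14: 0↦0, 1↦1, 9↦9, 50↦8, 52↦10, 75↦5, 130↦4, 139↦13, 142↦2, 143↦3, 152↦12, 203↦7, 207↦11.
All 13 residues are distinct, so no two elements differ by a multiple of 14.

No, no such pair exists.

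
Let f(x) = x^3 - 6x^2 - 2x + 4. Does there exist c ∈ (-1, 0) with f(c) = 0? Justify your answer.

Yes, such a c exists.

f(-1) = -1 and f(0) = 4, which have opposite signs.
f is continuous everywhere (it is a polynomial), in particular on [-1, 0].
The Intermediate Value Theorem then guarantees some c ∈ (-1, 0) with f(c) = 0.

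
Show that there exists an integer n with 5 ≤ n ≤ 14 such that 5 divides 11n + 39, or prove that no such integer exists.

n = 6

At n = 6 we get 11·6 + 39 = 105, and 105 = 5·21.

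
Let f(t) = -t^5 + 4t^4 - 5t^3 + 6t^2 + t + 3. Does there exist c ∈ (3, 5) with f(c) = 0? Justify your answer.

Yes, f has a root in the interval.

f(3) = 6 and f(5) = -1092, which have opposite signs.
Since f is a polynomial it is continuous on [3, 5].
The Intermediate Value Theorem then guarantees some c ∈ (3, 5) with f(c) = 0.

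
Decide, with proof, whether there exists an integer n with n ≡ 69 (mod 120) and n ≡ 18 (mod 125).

No such integer exists.

Both moduli are multiples of 5 = gcd(120, 125), so any solution would satisfy n ≡ 69 and n ≡ 18 modulo 5 simultaneously.
However 69 ≡ 4 and 18 ≡ 3 (mod 5), and 4 ≠ 3.
Therefore no such n exists.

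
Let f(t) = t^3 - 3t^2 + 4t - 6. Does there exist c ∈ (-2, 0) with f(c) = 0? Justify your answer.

No such root exists.

Evaluate at the endpoints: f(-2) = -34, f(0) = -6 — same sign (negative).
The derivative f'(t) = 3t^2 - 6t + 4 is a quadratic with discriminant (-6)² − 4·3·4 = -12 < 0; it never vanishes, so it is always positive (sign of the leading coefficient).
So f is strictly increasing; between -2 and 0 its values lie between f(-2) = -34 and f(0) = -6, all negative. Therefore f has no root in (-2, 0).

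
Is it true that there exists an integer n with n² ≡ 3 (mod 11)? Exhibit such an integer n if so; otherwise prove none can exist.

n = 6

Take n = 6. Then 6² = 36 = 3·11 + 3, so 6² ≡ 3 (mod 11).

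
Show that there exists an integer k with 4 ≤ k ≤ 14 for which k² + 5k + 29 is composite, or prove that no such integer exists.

k = 8

At k = 8: 8² + 5·8 + 29 = 133 = 7·19, which is composite.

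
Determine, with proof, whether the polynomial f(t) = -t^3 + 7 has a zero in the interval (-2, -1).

No.

f(-2) = 15 and f(-1) = 8, both positive, so a sign-change argument is unavailable; we show f keeps this sign on the whole interval.
Substitute t = -1 − u, where 0 < u < 1 on the interval. Expanding, f(-1 − u) = u^3 + 3u^2 + 3u + 8.
All 4 nonzero coefficients of this polynomial in u are positive; hence for u > 0 the value is a sum of positive terms (the constant 8 among them).
Therefore f(t) > 0 throughout (-2, -1), and f has no zero there.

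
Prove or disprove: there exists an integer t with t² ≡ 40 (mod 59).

There is no such integer.

Apply Euler's criterion with the prime 59: 40 is a quadratic residue iff 40^29 ≡ 1 (mod 59), and a non-residue iff it is ≡ −1.
Squaring successively (mod 59): 40^2 = 1600 ≡ 7; 40^4 ≡ 7² = 49 ≡ 49; 40^8 ≡ 49² = 2401 ≡ 41; 40^16 ≡ 41² = 1681 ≡ 29.
Since 29 = 16 + 8 + 4 + 1, 40^29 ≡ 29 · 41 · 49 · 40; multiplying out mod 59: 29·41 = 1189 ≡ 9, then 9·49 = 441 ≡ 28, then 28·40 = 1120 ≡ 58. Thus 40^29 ≡ 58 ≡ −1 (mod 59).
By Euler's criterion 40 is a quadratic non-residue mod 59: no t satisfies t² ≡ 40 (mod 59).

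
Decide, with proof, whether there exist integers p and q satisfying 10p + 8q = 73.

No, no such integers exist.

gcd(10, 8) = 2, so every integer of the form 10p + 8q is a multiple of 2.
But 73 is not a multiple of 2 (it leaves remainder 1).
Therefore 10p + 8q = 73 has no solution in integers.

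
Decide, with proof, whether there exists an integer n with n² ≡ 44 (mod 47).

47 is prime, so by Euler's criterion 44 is a square mod 47 iff 44^((47−1)/2) = 44^23 ≡ 1 (mod 47).
Squaring successively (mod 47): 44^2 = 1936 ≡ 9; 44^4 ≡ 9² = 81 ≡ 34; 44^8 ≡ 34² = 1156 ≡ 28; 44^16 ≡ 28² = 784 ≡ 32.
Since 23 = 16 + 4 + 2 + 1, 44^23 ≡ 32 · 34 · 9 · 44; multiplying out mod 47: 32·34 = 1088 ≡ 7, then 7·9 = 63 ≡ 16, then 16·44 = 704 ≡ 46. Thus 44^23 ≡ 46 ≡ −1 (mod 47).
By Euler's criterion 44 is a quadratic non-residue mod 47: no n satisfies n² ≡ 44 (mod 47).

There is no such integer.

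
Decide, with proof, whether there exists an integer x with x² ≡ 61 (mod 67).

Apply Euler's criterion with the prime 67: 61 is a quadratic residue iff 61^33 ≡ 1 (mod 67), and a non-residue iff it is ≡ −1.
Repeated squaring mod 67: 61^2 = 3721 ≡ 36; 61^4 ≡ 36² = 1296 ≡ 23; 61^8 ≡ 23² = 529 ≡ 60; 61^16 ≡ 60² = 3600 ≡ 49; 61^32 ≡ 49² = 2401 ≡ 56.
Since 33 = 32 + 1, 61^33 ≡ 56 · 61; multiplying out mod 67: 56·61 = 3416 ≡ 66. Thus 61^33 ≡ 66 ≡ −1 (mod 67).
By Euler's criterion 61 is a quadratic non-residue mod 67: no x satisfies x² ≡ 61 (mod 67).

There is no such integer.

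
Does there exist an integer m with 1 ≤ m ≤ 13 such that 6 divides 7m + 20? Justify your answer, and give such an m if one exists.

At m = 4 we get 7·4 + 20 = 48, and 48 = 6·8.

m = 4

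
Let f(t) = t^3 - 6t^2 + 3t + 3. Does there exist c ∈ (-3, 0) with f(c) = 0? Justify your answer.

Yes, f has a root in the interval.

f(-3) = -87 and f(0) = 3, which have opposite signs.
As a polynomial, f is continuous on every closed interval.
The Intermediate Value Theorem then guarantees some c ∈ (-3, 0) with f(c) = 0.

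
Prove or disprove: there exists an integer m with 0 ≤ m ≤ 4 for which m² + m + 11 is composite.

No such integer m in that range exists.

The values for m = 0, 1, …, 4 are 11, 13, 17, 23, 31, and each of these is prime.
So no value in the range makes the expression composite.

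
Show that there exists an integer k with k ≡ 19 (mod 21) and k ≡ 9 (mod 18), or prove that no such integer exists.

No, no such integer exists.

Both moduli are multiples of 3 = gcd(21, 18), so any solution would satisfy k ≡ 19 and k ≡ 9 modulo 3 simultaneously.
But 19 mod 3 = 1 while 9 mod 3 = 0, a contradiction.
So no integer satisfies both congruences.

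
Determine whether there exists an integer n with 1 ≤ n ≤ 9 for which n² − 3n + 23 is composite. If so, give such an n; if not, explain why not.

n = 8

At n = 8: 8² − 3·8 + 23 = 63 = 3·21, which is composite.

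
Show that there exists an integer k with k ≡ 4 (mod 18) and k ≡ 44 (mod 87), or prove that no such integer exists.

gcd(18, 87) = 3. If k ≡ 4 (mod 18) and k ≡ 44 (mod 87), then k ≡ 4 (mod 3) and k ≡ 44 (mod 3).
These are incompatible: 4 − 44 = -40 is not divisible by 3.
Hence the system has no solution.

No such integer exists.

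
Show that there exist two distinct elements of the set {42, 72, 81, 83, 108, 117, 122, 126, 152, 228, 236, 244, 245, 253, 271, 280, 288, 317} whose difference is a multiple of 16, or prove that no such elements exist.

Yes: 42 and 122.

42 mod 16 = 10 and 122 mod 16 = 10, so 122 − 42 = 80 = 5·16.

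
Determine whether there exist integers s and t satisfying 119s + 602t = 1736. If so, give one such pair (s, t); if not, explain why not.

s = 50, t = -7

Since gcd(119, 602) = 7 and 1736 = 7·248, Bézout's identity guarantees a solution.
Dividing through by 7 reduces the equation to 17s + 86t = 248.
Euclidean algorithm: 86 = 5·17 + 1, 17 = 17·1 + 0.
Unwinding: 1 = 86 − 5·17, i.e. 17·(-5) + 86·1 = 1.
Multiplying through by 248: s = (-5)·248 = -1240, t = 1·248 = 248 is a solution.
Shifting by a multiple of (86, −17) keeps it a solution: s = -1240 + 15·86 = 50, t = 248 − 15·17 = -7.
Check: 119·50 + 602·(-7) = 5950 − 4214 = 1736. ✓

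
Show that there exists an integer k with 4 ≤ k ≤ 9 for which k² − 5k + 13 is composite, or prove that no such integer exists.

k = 9

At k = 9: 9² − 5·9 + 13 = 49 = 7·7, which is composite.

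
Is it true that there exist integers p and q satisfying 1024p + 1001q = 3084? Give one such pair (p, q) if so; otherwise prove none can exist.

1024 and 1001 are coprime, so 1024p + 1001q ranges over all of ℤ.
Run the Euclidean algorithm on 1024 and 1001: 1024 = 1·1001 + 23, 1001 = 43·23 + 12, 23 = 1·12 + 11, 12 = 1·11 + 1, 11 = 11·1 + 0.
Unwinding: 1 = 12 − 1·11 = 12 − (23 − 1·12) = −23 + 2·12 = −23 + 2·(1001 − 43·23) = 2·1001 − 87·23 = 2·1001 − 87·(1024 − 1·1001) = −87·1024 + 89·1001, i.e. 1024·(-87) + 1001·89 = 1.
Multiplying through by 3084: p = (-87)·3084 = -268308, q = 89·3084 = 274476 is a solution.
Adding 269·1001 to p and subtracting 269·1024 from q gives the tidier solution (961, -980).
Indeed 1024·961 + 1001·(-980) = 984064 − 980980 = 3084.

p = 961, q = -980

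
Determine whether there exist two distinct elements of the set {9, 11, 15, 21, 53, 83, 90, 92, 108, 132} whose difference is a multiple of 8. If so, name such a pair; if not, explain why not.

11 mod 8 = 3 and 83 mod 8 = 3, so 83 − 11 = 72 = 9·8.

Yes: 11 and 83.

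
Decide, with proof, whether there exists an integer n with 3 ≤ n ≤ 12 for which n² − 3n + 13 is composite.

n = 12

At n = 12: 12² − 3·12 + 13 = 121 = 11·11, which is composite.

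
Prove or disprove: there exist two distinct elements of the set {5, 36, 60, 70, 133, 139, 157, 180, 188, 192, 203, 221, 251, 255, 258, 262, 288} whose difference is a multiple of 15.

Yes: 60 and 180.

Reduce each element mod 15: 5↦5, 36↦6, 60↦0, 70↦10, 133↦13, 139↦4, 157↦7, 180↦0, 188↦8, 192↦12, 203↦8, 221↦11, 251↦11, 255↦0, 258↦3, 262↦7, 288↦3. The residue 0 repeats (at 60 and 180), and 180 − 60 = 120 = 8·15.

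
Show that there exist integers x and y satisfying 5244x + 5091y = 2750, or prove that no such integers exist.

gcd(5244, 5091) = 3, so every integer of the form 5244x + 5091y is a multiple of 3.
But 2750 is not a multiple of 3 (it leaves remainder 2).
So the equation is unsolvable over ℤ.

No such integers exist.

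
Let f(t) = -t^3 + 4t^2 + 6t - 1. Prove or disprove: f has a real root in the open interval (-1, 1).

f(-1) = -2 and f(1) = 8, which have opposite signs.
Since f is a polynomial it is continuous on [-1, 1].
By the Intermediate Value Theorem f must vanish at some point of (-1, 1).

Yes, f has a root in the interval.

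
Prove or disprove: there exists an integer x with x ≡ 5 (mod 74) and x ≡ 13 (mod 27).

x = 1633

gcd(74, 27) = 1, so the Chinese Remainder Theorem guarantees exactly one residue class mod 1998 satisfying both.
Write x = 5 + 74t and require 5 + 74t ≡ 13 (mod 27), i.e. 74t ≡ 8 (mod 27).
74 ≡ 20 (mod 27), so this reads 20t ≡ 8 (mod 27). Invert 20 mod 27 by the Euclidean algorithm: 27 = 1·20 + 7, 20 = 2·7 + 6, 7 = 1·6 + 1, 6 = 6·1 + 0; back-substituting, 1 = 7 − 1·6 = 7 − (20 − 2·7) = −20 + 3·7 = −20 + 3·(27 − 1·20) = 3·27 − 4·20. Hence 20·(-4) ≡ 1, so 20⁻¹ ≡ -4 ≡ 23 (mod 27).
Multiplying by 23: t ≡ 23·8 = 184 ≡ 22 (mod 27).
With t = 22: x = 5 + 74·22 = 1633.
Verify: 1633 = 22·74 + 5 and 1633 = 60·27 + 13. ✓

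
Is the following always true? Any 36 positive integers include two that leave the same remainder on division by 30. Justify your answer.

Yes, this is always true.

There are exactly 30 possible remainders on division by 30.
With 36 integers and only 30 classes, the pigeonhole principle forces two of them, say a and b, into the same class.
That is, a and b leave the same remainder on division by 30, as claimed.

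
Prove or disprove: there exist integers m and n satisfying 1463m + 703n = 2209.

Any value of 1463m + 703n is a multiple of gcd(1463, 703) = 19.
But 2209 = 19·116 + 5, so 19 ∤ 2209.
So the equation is unsolvable over ℤ.

No, no such integers exist.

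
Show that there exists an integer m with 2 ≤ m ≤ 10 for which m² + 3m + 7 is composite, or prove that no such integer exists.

m = 7

At m = 7: 7² + 3·7 + 7 = 77 = 7·11, which is composite.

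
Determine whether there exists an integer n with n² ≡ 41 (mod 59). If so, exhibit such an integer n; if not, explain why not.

Take n = 49. Then 49² = 2401 = 40·59 + 41, so 49² ≡ 41 (mod 59).

n = 49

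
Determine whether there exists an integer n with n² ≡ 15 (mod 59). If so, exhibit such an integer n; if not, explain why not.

n = 29

Take n = 29. Then 29² = 841 = 14·59 + 15, so 29² ≡ 15 (mod 59).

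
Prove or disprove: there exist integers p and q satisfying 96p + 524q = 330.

No such integers exist.

Both 96 and 524 are divisible by gcd(96, 524) = 4, hence so is any combination 96p + 524q.
However 330 leaves remainder 2 on division by 4.
Hence no integers p, q satisfy the equation.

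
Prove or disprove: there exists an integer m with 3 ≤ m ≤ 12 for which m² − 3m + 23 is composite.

At m = 5: 5² − 3·5 + 23 = 33 = 3·11, which is composite.

m = 5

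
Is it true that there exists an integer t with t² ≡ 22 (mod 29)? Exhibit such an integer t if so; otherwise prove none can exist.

t = 14

t = 14 works: 14² = 196, and 196 − 22 = 174 = 6·29.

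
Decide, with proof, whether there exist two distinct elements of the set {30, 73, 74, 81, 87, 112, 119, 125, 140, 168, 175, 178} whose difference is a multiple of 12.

Reduce each element modulo 12: 30↦6, 73↦1, 74↦2, 81↦9, 87↦3, 112↦4, 119↦11, 125↦5, 140↦8, 168↦0, 175↦7, 178↦10.
All 12 residues are distinct, so no two elements differ by a multiple of 12.

No such pair exists.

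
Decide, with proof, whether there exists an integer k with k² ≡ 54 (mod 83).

There is no such integer.

Apply Euler's criterion with the prime 83: 54 is a quadratic residue iff 54^41 ≡ 1 (mod 83), and a non-residue iff it is ≡ −1.
Repeated squaring mod 83: 54^2 = 2916 ≡ 11; 54^4 ≡ 11² = 121 ≡ 38; 54^8 ≡ 38² = 1444 ≡ 33; 54^16 ≡ 33² = 1089 ≡ 10; 54^32 ≡ 10² = 100 ≡ 17.
Since 41 = 32 + 8 + 1, 54^41 ≡ 17 · 33 · 54; multiplying out mod 83: 17·33 = 561 ≡ 63, then 63·54 = 3402 ≡ 82. Thus 54^41 ≡ 82 ≡ −1 (mod 83).
By Euler's criterion 54 is a quadratic non-residue mod 83: no k satisfies k² ≡ 54 (mod 83).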